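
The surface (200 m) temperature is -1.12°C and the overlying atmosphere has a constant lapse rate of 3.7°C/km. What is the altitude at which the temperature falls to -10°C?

Height above start = (-1.12 − (-10)) / 3.7 = 2.4 km
Altitude = 200 m + 2400 m = 2600 m

2600 m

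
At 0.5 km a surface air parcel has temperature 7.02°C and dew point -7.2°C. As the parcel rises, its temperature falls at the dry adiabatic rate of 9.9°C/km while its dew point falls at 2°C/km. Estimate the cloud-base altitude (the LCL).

T and T_d converge at 9.9 − 2 = 7.9°C per km
Height above start = (7.02 − (-7.2)) / 7.9 = 1.8 km
LCL altitude = 500 m + 1800 m = 2300 m

2.3 km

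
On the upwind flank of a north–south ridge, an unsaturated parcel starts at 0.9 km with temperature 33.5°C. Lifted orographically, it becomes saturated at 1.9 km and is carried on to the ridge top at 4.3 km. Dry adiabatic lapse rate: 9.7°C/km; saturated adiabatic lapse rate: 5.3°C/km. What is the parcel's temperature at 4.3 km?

900–1900 m, dry: Δz = 1 km ⇒ ΔT = -9.7°C; T = 23.8°C
1900–4300 m, saturated: Δz = 2.4 km ⇒ ΔT = -12.72°C; T = 11.08°C

11.08°C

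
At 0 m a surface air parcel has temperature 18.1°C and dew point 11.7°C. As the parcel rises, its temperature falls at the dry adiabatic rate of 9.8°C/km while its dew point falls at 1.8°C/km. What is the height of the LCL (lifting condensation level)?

T and T_d converge at 9.8 − 1.8 = 8°C per km
Height above start = (18.1 − 11.7) / 8 = 0.8 km
LCL altitude = 0 m + 800 m = 800 m

800 m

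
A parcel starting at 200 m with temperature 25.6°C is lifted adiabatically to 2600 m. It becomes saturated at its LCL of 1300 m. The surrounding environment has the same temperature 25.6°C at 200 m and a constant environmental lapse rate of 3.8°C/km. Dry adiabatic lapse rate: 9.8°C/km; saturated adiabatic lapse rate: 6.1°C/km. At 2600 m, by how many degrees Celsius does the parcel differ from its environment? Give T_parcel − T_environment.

-9.59°C (parcel cooler than environment)

Parcel:
  200 → 1300 m (dry, 9.8°C/km): ΔT = -9.8 × 1.1 = -10.78°C → T = 14.82°C
  1300 → 2600 m (saturated, 6.1°C/km): ΔT = -6.1 × 1.3 = -7.93°C → T = 6.89°C
Environment:
  200 → 2600 m (environment, 3.8°C/km): ΔT = -3.8 × 2.4 = -9.12°C → T = 16.48°C
T_parcel − T_env = 6.89 − 16.48 = -9.59°C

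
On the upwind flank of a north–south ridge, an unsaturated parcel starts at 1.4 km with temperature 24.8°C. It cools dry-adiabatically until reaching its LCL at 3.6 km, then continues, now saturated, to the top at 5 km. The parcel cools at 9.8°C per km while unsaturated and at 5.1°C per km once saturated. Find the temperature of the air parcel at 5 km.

1400 → 3600 m (dry, 9.8°C/km): ΔT = -9.8 × 2.2 = -21.56°C → T = 3.24°C
3600 → 5000 m (saturated, 5.1°C/km): ΔT = -5.1 × 1.4 = -7.14°C → T = -3.9°C

-3.9°C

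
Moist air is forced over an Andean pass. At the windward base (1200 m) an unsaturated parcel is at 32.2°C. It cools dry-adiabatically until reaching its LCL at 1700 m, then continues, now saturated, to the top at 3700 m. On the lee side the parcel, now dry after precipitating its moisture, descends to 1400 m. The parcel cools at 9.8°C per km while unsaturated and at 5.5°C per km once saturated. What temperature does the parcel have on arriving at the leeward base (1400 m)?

38.84°C

1200–1700 m, dry: Δz = 0.5 km ⇒ ΔT = -4.9°C; T = 27.3°C
1700–3700 m, saturated: Δz = 2 km ⇒ ΔT = -11°C; T = 16.3°C
3700–1400 m, dry descent: Δz = 2.3 km ⇒ ΔT = +22.54°C; T = 38.84°C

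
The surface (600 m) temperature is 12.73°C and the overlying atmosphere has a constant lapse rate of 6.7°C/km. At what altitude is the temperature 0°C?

2500 m

Height above start = (12.73 − 0) / 6.7 = 1.9 km
Altitude = 600 m + 1900 m = 2500 m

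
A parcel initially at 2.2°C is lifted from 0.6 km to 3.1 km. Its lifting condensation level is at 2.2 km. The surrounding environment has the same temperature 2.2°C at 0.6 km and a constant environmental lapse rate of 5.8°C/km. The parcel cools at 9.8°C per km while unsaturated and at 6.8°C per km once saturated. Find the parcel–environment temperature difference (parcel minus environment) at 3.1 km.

-7.3°C (parcel cooler than environment)

Parcel:
  From 600 m to 2200 m (dry): cools by 9.8 × 1.6 = 15.68°C, giving -13.48°C.
  From 2200 m to 3100 m (saturated): cools by 6.8 × 0.9 = 6.12°C, giving -19.6°C.
Environment:
  From 600 m to 3100 m (environment): cools by 5.8 × 2.5 = 14.5°C, giving -12.3°C.
T_parcel − T_env = -19.6 − (-12.3) = -7.3°C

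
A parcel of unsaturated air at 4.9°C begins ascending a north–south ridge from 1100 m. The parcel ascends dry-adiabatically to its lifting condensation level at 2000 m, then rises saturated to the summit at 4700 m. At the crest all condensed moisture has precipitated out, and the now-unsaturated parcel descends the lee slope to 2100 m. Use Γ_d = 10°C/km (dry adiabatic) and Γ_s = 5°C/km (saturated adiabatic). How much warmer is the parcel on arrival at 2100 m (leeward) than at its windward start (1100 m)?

+3.5°C

Dry to 2000 m: -10 × 0.9 km = -9°C, so T = -4.1°C.
Saturated to 4700 m: -5 × 2.7 km = -13.5°C, so T = -17.6°C.
Dry descent to 2100 m: +10 × 2.6 km = +26°C, so T = 8.4°C.
Net change vs windward start: 8.4 − 4.9 = +3.5°C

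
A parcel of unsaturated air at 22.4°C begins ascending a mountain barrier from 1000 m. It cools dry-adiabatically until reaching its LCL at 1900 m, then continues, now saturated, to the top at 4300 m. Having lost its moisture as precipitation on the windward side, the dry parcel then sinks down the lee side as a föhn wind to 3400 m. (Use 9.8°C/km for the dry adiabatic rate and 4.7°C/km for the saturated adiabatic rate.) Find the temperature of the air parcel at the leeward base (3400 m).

11.12°C

From 1000 m to 1900 m (dry): cools by 9.8 × 0.9 = 8.82°C, giving 13.58°C.
From 1900 m to 4300 m (saturated): cools by 4.7 × 2.4 = 11.28°C, giving 2.3°C.
From 4300 m to 3400 m (dry descent): warms by 9.8 × 0.9 = 8.82°C, giving 11.12°C.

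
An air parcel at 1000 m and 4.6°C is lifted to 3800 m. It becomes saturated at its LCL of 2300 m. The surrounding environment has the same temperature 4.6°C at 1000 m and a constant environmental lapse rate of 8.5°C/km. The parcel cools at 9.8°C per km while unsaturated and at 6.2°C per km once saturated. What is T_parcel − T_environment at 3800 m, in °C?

Parcel:
  Dry to 2300 m: -9.8 × 1.3 km = -12.74°C, so T = -8.14°C.
  Saturated to 3800 m: -6.2 × 1.5 km = -9.3°C, so T = -17.44°C.
Environment:
  Environment to 3800 m: -8.5 × 2.8 km = -23.8°C, so T = -19.2°C.
T_parcel − T_env = -17.44 − (-19.2) = +1.76°C

+1.76°C (parcel warmer than environment)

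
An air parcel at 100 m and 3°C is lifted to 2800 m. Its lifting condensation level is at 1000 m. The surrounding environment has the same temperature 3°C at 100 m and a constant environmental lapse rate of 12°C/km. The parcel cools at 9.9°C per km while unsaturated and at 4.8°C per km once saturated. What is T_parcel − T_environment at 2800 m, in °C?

+14.85°C (parcel warmer than environment)

Parcel:
  100 → 1000 m (dry, 9.9°C/km): ΔT = -9.9 × 0.9 = -8.91°C → T = -5.91°C
  1000 → 2800 m (saturated, 4.8°C/km): ΔT = -4.8 × 1.8 = -8.64°C → T = -14.55°C
Environment:
  100 → 2800 m (environment, 12°C/km): ΔT = -12 × 2.7 = -32.4°C → T = -29.4°C
T_parcel − T_env = -14.55 − (-29.4) = +14.85°C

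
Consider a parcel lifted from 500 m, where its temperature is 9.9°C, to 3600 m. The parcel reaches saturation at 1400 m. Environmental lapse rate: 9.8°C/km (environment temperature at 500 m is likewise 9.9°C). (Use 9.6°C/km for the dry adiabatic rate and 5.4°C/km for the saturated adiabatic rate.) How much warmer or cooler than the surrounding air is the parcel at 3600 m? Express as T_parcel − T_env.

+9.86°C (parcel warmer than environment)

Parcel:
  Dry to 1400 m: -9.6 × 0.9 km = -8.64°C, so T = 1.26°C.
  Saturated to 3600 m: -5.4 × 2.2 km = -11.88°C, so T = -10.62°C.
Environment:
  Environment to 3600 m: -9.8 × 3.1 km = -30.38°C, so T = -20.48°C.
T_parcel − T_env = -10.62 − (-20.48) = +9.86°C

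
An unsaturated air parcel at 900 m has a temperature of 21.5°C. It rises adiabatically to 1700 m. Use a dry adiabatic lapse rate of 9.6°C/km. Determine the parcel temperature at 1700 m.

13.82°C

From 900 m to 1700 m (dry adiabatic): cools by 9.6 × 0.8 = 7.68°C, giving 13.82°C.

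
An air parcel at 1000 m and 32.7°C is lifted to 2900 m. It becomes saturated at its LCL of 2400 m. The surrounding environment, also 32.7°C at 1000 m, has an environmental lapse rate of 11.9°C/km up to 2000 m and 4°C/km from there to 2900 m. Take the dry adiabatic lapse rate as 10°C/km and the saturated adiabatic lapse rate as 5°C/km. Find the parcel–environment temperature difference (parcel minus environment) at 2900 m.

Parcel:
  1000–2400 m, dry: Δz = 1.4 km ⇒ ΔT = -14°C; T = 18.7°C
  2400–2900 m, saturated: Δz = 0.5 km ⇒ ΔT = -2.5°C; T = 16.2°C
Environment:
  1000–2000 m, environment, lower layer: Δz = 1 km ⇒ ΔT = -11.9°C; T = 20.8°C
  2000–2900 m, environment, upper layer: Δz = 0.9 km ⇒ ΔT = -3.6°C; T = 17.2°C
T_parcel − T_env = 16.2 − 17.2 = -1°C

-1°C (parcel cooler than environment)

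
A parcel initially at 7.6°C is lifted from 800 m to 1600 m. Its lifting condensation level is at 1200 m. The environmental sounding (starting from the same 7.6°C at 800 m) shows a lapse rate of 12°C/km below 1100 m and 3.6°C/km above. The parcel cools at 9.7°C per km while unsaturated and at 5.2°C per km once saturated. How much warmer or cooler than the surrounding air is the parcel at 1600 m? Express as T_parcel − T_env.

-0.56°C (parcel cooler than environment)

Parcel:
  800–1200 m, dry: Δz = 0.4 km ⇒ ΔT = -3.88°C; T = 3.72°C
  1200–1600 m, saturated: Δz = 0.4 km ⇒ ΔT = -2.08°C; T = 1.64°C
Environment:
  800–1100 m, environment, lower layer: Δz = 0.3 km ⇒ ΔT = -3.6°C; T = 4°C
  1100–1600 m, environment, upper layer: Δz = 0.5 km ⇒ ΔT = -1.8°C; T = 2.2°C
T_parcel − T_env = 1.64 − 2.2 = -0.56°C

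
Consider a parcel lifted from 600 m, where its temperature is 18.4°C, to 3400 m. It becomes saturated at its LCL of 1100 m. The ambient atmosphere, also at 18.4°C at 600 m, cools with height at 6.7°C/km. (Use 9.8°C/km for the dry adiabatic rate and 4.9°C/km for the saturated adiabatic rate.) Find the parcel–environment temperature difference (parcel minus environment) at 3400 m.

Parcel:
  From 600 m to 1100 m (dry): cools by 9.8 × 0.5 = 4.9°C, giving 13.5°C.
  From 1100 m to 3400 m (saturated): cools by 4.9 × 2.3 = 11.27°C, giving 2.23°C.
Environment:
  From 600 m to 3400 m (environment): cools by 6.7 × 2.8 = 18.76°C, giving -0.36°C.
T_parcel − T_env = 2.23 − (-0.36) = +2.59°C

+2.59°C (parcel warmer than environment)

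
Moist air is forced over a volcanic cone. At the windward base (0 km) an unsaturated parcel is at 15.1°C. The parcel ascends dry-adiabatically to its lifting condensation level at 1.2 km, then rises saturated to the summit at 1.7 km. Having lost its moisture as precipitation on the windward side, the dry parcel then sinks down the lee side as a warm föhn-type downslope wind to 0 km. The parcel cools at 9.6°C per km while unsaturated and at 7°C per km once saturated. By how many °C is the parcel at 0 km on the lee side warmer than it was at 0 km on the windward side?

Dry to 1200 m: -9.6 × 1.2 km = -11.52°C, so T = 3.58°C.
Saturated to 1700 m: -7 × 0.5 km = -3.5°C, so T = 0.08°C.
Dry descent to 0 m: +9.6 × 1.7 km = +16.32°C, so T = 16.4°C.
Net change vs windward start: 16.4 − 15.1 = +1.3°C

+1.3°C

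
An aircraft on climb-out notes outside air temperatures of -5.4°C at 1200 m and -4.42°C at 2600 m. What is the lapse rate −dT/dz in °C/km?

Γ = −ΔT/Δz = (-5.4 − (-4.42)) / (2600 − 1200) m
  = -0.98°C / 1.4 km = -0.7°C/km

-0.7°C/km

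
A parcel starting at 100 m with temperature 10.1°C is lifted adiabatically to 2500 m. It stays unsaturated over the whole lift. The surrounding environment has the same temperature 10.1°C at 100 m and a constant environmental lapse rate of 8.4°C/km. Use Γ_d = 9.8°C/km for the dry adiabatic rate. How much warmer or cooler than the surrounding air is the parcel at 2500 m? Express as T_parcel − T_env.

Parcel:
  Dry to 2500 m: -9.8 × 2.4 km = -23.52°C, so T = -13.42°C.
Environment:
  Environment to 2500 m: -8.4 × 2.4 km = -20.16°C, so T = -10.06°C.
T_parcel − T_env = -13.42 − (-10.06) = -3.36°C

-3.36°C (parcel cooler than environment)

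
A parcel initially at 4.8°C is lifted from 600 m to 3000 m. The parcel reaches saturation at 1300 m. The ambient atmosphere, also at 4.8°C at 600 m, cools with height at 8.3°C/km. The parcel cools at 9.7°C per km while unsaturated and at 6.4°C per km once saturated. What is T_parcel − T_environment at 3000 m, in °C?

Parcel:
  Dry to 1300 m: -9.7 × 0.7 km = -6.79°C, so T = -1.99°C.
  Saturated to 3000 m: -6.4 × 1.7 km = -10.88°C, so T = -12.87°C.
Environment:
  Environment to 3000 m: -8.3 × 2.4 km = -19.92°C, so T = -15.12°C.
T_parcel − T_env = -12.87 − (-15.12) = +2.25°C

+2.25°C (parcel warmer than environment)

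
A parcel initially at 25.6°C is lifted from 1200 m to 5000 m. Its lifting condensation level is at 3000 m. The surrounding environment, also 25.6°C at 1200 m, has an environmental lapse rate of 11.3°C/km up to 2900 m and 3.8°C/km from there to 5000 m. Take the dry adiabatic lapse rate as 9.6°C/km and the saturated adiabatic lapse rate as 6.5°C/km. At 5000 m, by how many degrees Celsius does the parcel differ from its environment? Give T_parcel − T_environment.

-3.09°C (parcel cooler than environment)

Parcel:
  From 1200 m to 3000 m (dry): cools by 9.6 × 1.8 = 17.28°C, giving 8.32°C.
  From 3000 m to 5000 m (saturated): cools by 6.5 × 2 = 13°C, giving -4.68°C.
Environment:
  From 1200 m to 2900 m (environment, lower layer): cools by 11.3 × 1.7 = 19.21°C, giving 6.39°C.
  From 2900 m to 5000 m (environment, upper layer): cools by 3.8 × 2.1 = 7.98°C, giving -1.59°C.
T_parcel − T_env = -4.68 − (-1.59) = -3.09°C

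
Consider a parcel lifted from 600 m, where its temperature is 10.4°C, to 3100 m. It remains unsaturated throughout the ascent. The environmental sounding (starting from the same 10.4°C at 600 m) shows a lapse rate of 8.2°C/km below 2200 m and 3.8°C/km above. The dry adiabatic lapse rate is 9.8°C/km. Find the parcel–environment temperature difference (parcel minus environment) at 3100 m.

Parcel:
  600 → 3100 m (dry, 9.8°C/km): ΔT = -9.8 × 2.5 = -24.5°C → T = -14.1°C
Environment:
  600 → 2200 m (environment, lower layer, 8.2°C/km): ΔT = -8.2 × 1.6 = -13.12°C → T = -2.72°C
  2200 → 3100 m (environment, upper layer, 3.8°C/km): ΔT = -3.8 × 0.9 = -3.42°C → T = -6.14°C
T_parcel − T_env = -14.1 − (-6.14) = -7.96°C

-7.96°C (parcel cooler than environment)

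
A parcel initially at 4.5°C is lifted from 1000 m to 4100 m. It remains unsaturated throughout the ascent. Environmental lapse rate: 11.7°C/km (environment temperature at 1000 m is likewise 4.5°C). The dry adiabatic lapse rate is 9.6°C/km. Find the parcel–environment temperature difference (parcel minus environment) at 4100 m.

Parcel:
  1000 → 4100 m (dry, 9.6°C/km): ΔT = -9.6 × 3.1 = -29.76°C → T = -25.26°C
Environment:
  1000 → 4100 m (environment, 11.7°C/km): ΔT = -11.7 × 3.1 = -36.27°C → T = -31.77°C
T_parcel − T_env = -25.26 − (-31.77) = +6.51°C

+6.51°C (parcel warmer than environment)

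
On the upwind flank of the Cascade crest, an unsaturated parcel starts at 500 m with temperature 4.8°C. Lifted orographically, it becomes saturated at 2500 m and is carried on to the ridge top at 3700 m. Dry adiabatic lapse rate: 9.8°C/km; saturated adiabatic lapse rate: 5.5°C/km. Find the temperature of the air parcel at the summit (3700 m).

From 500 m to 2500 m (dry): cools by 9.8 × 2 = 19.6°C, giving -14.8°C.
From 2500 m to 3700 m (saturated): cools by 5.5 × 1.2 = 6.6°C, giving -21.4°C.

-21.4°C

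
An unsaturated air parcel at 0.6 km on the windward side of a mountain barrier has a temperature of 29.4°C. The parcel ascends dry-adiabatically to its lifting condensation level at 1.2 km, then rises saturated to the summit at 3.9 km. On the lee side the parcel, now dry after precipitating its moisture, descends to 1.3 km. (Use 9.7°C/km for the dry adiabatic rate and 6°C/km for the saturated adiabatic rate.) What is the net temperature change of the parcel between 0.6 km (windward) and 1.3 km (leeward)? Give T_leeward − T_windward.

+3.2°C

600–1200 m, dry: Δz = 0.6 km ⇒ ΔT = -5.82°C; T = 23.58°C
1200–3900 m, saturated: Δz = 2.7 km ⇒ ΔT = -16.2°C; T = 7.38°C
3900–1300 m, dry descent: Δz = 2.6 km ⇒ ΔT = +25.22°C; T = 32.6°C
Net change vs windward start: 32.6 − 29.4 = +3.2°C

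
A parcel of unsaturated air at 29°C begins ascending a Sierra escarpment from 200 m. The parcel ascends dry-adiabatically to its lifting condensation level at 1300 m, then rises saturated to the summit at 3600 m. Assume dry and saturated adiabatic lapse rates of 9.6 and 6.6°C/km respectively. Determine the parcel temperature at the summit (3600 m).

Dry to 1300 m: -9.6 × 1.1 km = -10.56°C, so T = 18.44°C.
Saturated to 3600 m: -6.6 × 2.3 km = -15.18°C, so T = 3.26°C.

3.26°C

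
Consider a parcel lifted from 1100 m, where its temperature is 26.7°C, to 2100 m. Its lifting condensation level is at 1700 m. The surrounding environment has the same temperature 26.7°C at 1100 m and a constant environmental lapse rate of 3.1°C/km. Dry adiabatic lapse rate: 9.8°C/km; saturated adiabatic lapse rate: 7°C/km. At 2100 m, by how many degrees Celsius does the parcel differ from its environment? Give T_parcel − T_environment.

Parcel:
  1100 → 1700 m (dry, 9.8°C/km): ΔT = -9.8 × 0.6 = -5.88°C → T = 20.82°C
  1700 → 2100 m (saturated, 7°C/km): ΔT = -7 × 0.4 = -2.8°C → T = 18.02°C
Environment:
  1100 → 2100 m (environment, 3.1°C/km): ΔT = -3.1 × 1 = -3.1°C → T = 23.6°C
T_parcel − T_env = 18.02 − 23.6 = -5.58°C

-5.58°C (parcel cooler than environment)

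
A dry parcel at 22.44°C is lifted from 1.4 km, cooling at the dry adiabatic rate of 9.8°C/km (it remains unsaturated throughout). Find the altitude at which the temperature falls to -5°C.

4.2 km

Height above start = (22.44 − (-5)) / 9.8 = 2.8 km
Altitude = 1400 m + 2800 m = 4200 m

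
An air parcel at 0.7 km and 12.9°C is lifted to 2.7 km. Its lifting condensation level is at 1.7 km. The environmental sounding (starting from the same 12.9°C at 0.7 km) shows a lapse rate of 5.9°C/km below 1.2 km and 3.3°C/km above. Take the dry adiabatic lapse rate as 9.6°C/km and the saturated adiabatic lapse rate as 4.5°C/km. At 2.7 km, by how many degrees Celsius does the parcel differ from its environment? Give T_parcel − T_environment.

-6.2°C (parcel cooler than environment)

Parcel:
  700–1700 m, dry: Δz = 1 km ⇒ ΔT = -9.6°C; T = 3.3°C
  1700–2700 m, saturated: Δz = 1 km ⇒ ΔT = -4.5°C; T = -1.2°C
Environment:
  700–1200 m, environment, lower layer: Δz = 0.5 km ⇒ ΔT = -2.95°C; T = 9.95°C
  1200–2700 m, environment, upper layer: Δz = 1.5 km ⇒ ΔT = -4.95°C; T = 5°C
T_parcel − T_env = -1.2 − 5 = -6.2°C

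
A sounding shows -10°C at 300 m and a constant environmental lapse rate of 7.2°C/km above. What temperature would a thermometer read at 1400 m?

From 300 m to 1400 m (environmental): cools by 7.2 × 1.1 = 7.92°C, giving -17.92°C.

-17.92°C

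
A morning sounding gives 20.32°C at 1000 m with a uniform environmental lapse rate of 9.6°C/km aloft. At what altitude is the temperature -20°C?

Height above start = (20.32 − (-20)) / 9.6 = 4.2 km
Altitude = 1000 m + 4200 m = 5200 m

5200 m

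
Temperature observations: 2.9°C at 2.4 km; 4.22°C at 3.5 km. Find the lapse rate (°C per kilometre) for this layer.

-1.2°C/km

Γ = −ΔT/Δz = (2.9 − 4.22) / (3500 − 2400) m
  = -1.32°C / 1.1 km = -1.2°C/km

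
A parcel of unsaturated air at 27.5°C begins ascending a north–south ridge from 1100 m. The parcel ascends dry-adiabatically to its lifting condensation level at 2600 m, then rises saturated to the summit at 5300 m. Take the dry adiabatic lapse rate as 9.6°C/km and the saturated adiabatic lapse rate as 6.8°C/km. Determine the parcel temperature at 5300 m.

-5.26°C

Dry to 2600 m: -9.6 × 1.5 km = -14.4°C, so T = 13.1°C.
Saturated to 5300 m: -6.8 × 2.7 km = -18.36°C, so T = -5.26°C.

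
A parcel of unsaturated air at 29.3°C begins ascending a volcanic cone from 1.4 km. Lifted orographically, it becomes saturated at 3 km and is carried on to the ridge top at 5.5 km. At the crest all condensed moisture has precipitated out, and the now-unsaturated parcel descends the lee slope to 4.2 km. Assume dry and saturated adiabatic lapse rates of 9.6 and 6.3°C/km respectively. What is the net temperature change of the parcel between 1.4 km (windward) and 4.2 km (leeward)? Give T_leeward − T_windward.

Dry to 3000 m: -9.6 × 1.6 km = -15.36°C, so T = 13.94°C.
Saturated to 5500 m: -6.3 × 2.5 km = -15.75°C, so T = -1.81°C.
Dry descent to 4200 m: +9.6 × 1.3 km = +12.48°C, so T = 10.67°C.
Net change vs windward start: 10.67 − 29.3 = -18.63°C

-18.63°C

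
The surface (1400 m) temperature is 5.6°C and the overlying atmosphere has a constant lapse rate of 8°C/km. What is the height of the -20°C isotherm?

Height above start = (5.6 − (-20)) / 8 = 3.2 km
Altitude = 1400 m + 3200 m = 4600 m

4600 m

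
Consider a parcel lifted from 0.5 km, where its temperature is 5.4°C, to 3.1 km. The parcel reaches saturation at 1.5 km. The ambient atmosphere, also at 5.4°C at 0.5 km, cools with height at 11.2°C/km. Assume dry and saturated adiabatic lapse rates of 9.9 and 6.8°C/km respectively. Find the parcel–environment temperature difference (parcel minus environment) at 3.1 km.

+8.34°C (parcel warmer than environment)

Parcel:
  500–1500 m, dry: Δz = 1 km ⇒ ΔT = -9.9°C; T = -4.5°C
  1500–3100 m, saturated: Δz = 1.6 km ⇒ ΔT = -10.88°C; T = -15.38°C
Environment:
  500–3100 m, environment: Δz = 2.6 km ⇒ ΔT = -29.12°C; T = -23.72°C
T_parcel − T_env = -15.38 − (-23.72) = +8.34°C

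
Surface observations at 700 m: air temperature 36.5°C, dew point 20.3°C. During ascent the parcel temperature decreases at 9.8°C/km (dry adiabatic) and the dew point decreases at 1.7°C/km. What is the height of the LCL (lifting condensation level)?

T and T_d converge at 9.8 − 1.7 = 8.1°C per km
Height above start = (36.5 − 20.3) / 8.1 = 2 km
LCL altitude = 700 m + 2000 m = 2700 m

2700 m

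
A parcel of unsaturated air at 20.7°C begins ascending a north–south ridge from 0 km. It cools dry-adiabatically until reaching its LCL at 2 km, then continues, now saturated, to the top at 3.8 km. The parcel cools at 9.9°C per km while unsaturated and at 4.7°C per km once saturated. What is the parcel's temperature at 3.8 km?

-7.56°C

Dry to 2000 m: -9.9 × 2 km = -19.8°C, so T = 0.9°C.
Saturated to 3800 m: -4.7 × 1.8 km = -8.46°C, so T = -7.56°C.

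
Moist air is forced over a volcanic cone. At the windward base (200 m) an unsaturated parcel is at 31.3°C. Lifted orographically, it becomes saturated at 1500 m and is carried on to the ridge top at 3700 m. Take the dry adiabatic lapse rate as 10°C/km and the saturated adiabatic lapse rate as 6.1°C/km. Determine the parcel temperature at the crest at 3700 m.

4.88°C

From 200 m to 1500 m (dry): cools by 10 × 1.3 = 13°C, giving 18.3°C.
From 1500 m to 3700 m (saturated): cools by 6.1 × 2.2 = 13.42°C, giving 4.88°C.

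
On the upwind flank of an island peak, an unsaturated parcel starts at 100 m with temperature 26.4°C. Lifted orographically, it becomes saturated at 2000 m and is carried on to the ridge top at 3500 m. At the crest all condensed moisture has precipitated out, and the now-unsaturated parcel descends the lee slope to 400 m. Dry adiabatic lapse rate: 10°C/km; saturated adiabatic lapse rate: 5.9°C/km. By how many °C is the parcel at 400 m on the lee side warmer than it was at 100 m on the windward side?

From 100 m to 2000 m (dry): cools by 10 × 1.9 = 19°C, giving 7.4°C.
From 2000 m to 3500 m (saturated): cools by 5.9 × 1.5 = 8.85°C, giving -1.45°C.
From 3500 m to 400 m (dry descent): warms by 10 × 3.1 = 31°C, giving 29.55°C.
Net change vs windward start: 29.55 − 26.4 = +3.15°C

+3.15°C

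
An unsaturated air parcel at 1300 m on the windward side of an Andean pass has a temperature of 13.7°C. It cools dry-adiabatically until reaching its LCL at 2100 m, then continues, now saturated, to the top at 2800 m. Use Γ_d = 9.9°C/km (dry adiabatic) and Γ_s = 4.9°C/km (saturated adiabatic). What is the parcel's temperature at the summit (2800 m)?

2.35°C

1300 → 2100 m (dry, 9.9°C/km): ΔT = -9.9 × 0.8 = -7.92°C → T = 5.78°C
2100 → 2800 m (saturated, 4.9°C/km): ΔT = -4.9 × 0.7 = -3.43°C → T = 2.35°C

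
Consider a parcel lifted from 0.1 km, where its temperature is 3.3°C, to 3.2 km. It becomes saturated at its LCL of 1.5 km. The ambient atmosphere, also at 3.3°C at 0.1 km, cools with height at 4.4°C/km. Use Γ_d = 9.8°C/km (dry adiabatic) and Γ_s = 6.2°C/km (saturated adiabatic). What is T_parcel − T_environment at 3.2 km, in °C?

-10.62°C (parcel cooler than environment)

Parcel:
  100 → 1500 m (dry, 9.8°C/km): ΔT = -9.8 × 1.4 = -13.72°C → T = -10.42°C
  1500 → 3200 m (saturated, 6.2°C/km): ΔT = -6.2 × 1.7 = -10.54°C → T = -20.96°C
Environment:
  100 → 3200 m (environment, 4.4°C/km): ΔT = -4.4 × 3.1 = -13.64°C → T = -10.34°C
T_parcel − T_env = -20.96 − (-10.34) = -10.62°C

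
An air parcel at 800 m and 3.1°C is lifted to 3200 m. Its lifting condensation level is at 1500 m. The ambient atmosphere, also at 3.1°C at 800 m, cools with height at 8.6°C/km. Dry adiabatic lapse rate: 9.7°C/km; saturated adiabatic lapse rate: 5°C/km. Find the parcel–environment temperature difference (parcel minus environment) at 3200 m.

+5.35°C (parcel warmer than environment)

Parcel:
  800 → 1500 m (dry, 9.7°C/km): ΔT = -9.7 × 0.7 = -6.79°C → T = -3.69°C
  1500 → 3200 m (saturated, 5°C/km): ΔT = -5 × 1.7 = -8.5°C → T = -12.19°C
Environment:
  800 → 3200 m (environment, 8.6°C/km): ΔT = -8.6 × 2.4 = -20.64°C → T = -17.54°C
T_parcel − T_env = -12.19 − (-17.54) = +5.35°C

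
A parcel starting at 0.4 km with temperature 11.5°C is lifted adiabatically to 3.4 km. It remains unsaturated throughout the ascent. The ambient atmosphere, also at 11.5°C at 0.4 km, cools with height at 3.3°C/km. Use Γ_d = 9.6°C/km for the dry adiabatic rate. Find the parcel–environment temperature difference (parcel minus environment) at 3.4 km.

Parcel:
  Dry to 3400 m: -9.6 × 3 km = -28.8°C, so T = -17.3°C.
Environment:
  Environment to 3400 m: -3.3 × 3 km = -9.9°C, so T = 1.6°C.
T_parcel − T_env = -17.3 − 1.6 = -18.9°C

-18.9°C (parcel cooler than environment)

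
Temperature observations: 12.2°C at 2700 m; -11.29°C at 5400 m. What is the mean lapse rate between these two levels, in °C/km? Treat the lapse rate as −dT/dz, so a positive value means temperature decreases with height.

8.7°C/km

Γ = −ΔT/Δz = (12.2 − (-11.29)) / (5400 − 2700) m
  = 23.49°C / 2.7 km = 8.7°C/km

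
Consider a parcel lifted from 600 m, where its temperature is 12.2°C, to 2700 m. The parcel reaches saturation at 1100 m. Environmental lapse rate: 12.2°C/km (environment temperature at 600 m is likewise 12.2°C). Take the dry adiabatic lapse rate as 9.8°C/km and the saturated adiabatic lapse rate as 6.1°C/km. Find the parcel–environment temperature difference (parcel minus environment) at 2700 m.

+10.96°C (parcel warmer than environment)

Parcel:
  Dry to 1100 m: -9.8 × 0.5 km = -4.9°C, so T = 7.3°C.
  Saturated to 2700 m: -6.1 × 1.6 km = -9.76°C, so T = -2.46°C.
Environment:
  Environment to 2700 m: -12.2 × 2.1 km = -25.62°C, so T = -13.42°C.
T_parcel − T_env = -2.46 − (-13.42) = +10.96°C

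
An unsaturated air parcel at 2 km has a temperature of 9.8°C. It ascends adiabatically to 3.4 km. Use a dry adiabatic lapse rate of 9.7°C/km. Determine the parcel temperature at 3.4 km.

2000 → 3400 m (dry adiabatic, 9.7°C/km): ΔT = -9.7 × 1.4 = -13.58°C → T = -3.78°C

-3.78°C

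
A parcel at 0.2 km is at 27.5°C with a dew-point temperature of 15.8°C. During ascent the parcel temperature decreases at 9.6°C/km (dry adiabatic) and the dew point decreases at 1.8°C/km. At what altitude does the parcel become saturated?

T and T_d converge at 9.6 − 1.8 = 7.8°C per km
Height above start = (27.5 − 15.8) / 7.8 = 1.5 km
LCL altitude = 200 m + 1500 m = 1700 m

1.7 km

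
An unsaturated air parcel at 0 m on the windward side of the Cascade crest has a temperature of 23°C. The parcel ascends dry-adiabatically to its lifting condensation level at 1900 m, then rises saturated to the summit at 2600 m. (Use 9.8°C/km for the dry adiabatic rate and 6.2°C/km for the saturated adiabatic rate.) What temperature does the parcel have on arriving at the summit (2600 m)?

0.04°C

0 → 1900 m (dry, 9.8°C/km): ΔT = -9.8 × 1.9 = -18.62°C → T = 4.38°C
1900 → 2600 m (saturated, 6.2°C/km): ΔT = -6.2 × 0.7 = -4.34°C → T = 0.04°C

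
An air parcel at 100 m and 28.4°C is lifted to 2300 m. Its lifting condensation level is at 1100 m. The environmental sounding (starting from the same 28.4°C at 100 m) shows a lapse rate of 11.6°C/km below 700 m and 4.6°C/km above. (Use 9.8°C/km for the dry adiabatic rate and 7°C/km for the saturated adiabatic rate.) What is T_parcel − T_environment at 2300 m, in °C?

-3.88°C (parcel cooler than environment)

Parcel:
  100 → 1100 m (dry, 9.8°C/km): ΔT = -9.8 × 1 = -9.8°C → T = 18.6°C
  1100 → 2300 m (saturated, 7°C/km): ΔT = -7 × 1.2 = -8.4°C → T = 10.2°C
Environment:
  100 → 700 m (environment, lower layer, 11.6°C/km): ΔT = -11.6 × 0.6 = -6.96°C → T = 21.44°C
  700 → 2300 m (environment, upper layer, 4.6°C/km): ΔT = -4.6 × 1.6 = -7.36°C → T = 14.08°C
T_parcel − T_env = 10.2 − 14.08 = -3.88°C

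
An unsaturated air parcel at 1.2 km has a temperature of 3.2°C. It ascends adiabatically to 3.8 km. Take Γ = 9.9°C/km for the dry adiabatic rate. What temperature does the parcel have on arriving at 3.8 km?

1200–3800 m, dry adiabatic: Δz = 2.6 km ⇒ ΔT = -25.74°C; T = -22.54°C

-22.54°C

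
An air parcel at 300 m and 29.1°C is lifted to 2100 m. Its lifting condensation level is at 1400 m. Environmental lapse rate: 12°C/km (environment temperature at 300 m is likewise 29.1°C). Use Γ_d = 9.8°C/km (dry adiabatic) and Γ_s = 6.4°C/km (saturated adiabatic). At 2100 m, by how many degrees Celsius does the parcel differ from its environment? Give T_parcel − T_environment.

Parcel:
  300 → 1400 m (dry, 9.8°C/km): ΔT = -9.8 × 1.1 = -10.78°C → T = 18.32°C
  1400 → 2100 m (saturated, 6.4°C/km): ΔT = -6.4 × 0.7 = -4.48°C → T = 13.84°C
Environment:
  300 → 2100 m (environment, 12°C/km): ΔT = -12 × 1.8 = -21.6°C → T = 7.5°C
T_parcel − T_env = 13.84 − 7.5 = +6.34°C

+6.34°C (parcel warmer than environment)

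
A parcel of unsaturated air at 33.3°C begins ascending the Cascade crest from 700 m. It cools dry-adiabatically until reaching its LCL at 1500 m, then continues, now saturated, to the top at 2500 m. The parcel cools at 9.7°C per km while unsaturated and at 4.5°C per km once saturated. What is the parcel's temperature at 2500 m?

700–1500 m, dry: Δz = 0.8 km ⇒ ΔT = -7.76°C; T = 25.54°C
1500–2500 m, saturated: Δz = 1 km ⇒ ΔT = -4.5°C; T = 21.04°C

21.04°C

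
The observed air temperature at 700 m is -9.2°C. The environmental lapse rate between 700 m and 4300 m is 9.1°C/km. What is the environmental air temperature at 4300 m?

-41.96°C

700 → 4300 m (environmental, 9.1°C/km): ΔT = -9.1 × 3.6 = -32.76°C → T = -41.96°C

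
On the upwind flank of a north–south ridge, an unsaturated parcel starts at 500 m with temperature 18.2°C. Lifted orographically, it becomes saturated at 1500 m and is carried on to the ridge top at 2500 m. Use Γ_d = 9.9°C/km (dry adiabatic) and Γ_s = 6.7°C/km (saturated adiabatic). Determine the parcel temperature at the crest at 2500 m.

500–1500 m, dry: Δz = 1 km ⇒ ΔT = -9.9°C; T = 8.3°C
1500–2500 m, saturated: Δz = 1 km ⇒ ΔT = -6.7°C; T = 1.6°C

1.6°C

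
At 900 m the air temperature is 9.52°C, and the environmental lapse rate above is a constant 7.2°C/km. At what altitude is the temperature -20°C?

5000 m

Height above start = (9.52 − (-20)) / 7.2 = 4.1 km
Altitude = 900 m + 4100 m = 5000 m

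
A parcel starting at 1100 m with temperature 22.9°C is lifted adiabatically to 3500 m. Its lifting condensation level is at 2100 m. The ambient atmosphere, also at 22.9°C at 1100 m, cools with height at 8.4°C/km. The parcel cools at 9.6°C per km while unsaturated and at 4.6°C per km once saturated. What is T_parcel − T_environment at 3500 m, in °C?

Parcel:
  1100 → 2100 m (dry, 9.6°C/km): ΔT = -9.6 × 1 = -9.6°C → T = 13.3°C
  2100 → 3500 m (saturated, 4.6°C/km): ΔT = -4.6 × 1.4 = -6.44°C → T = 6.86°C
Environment:
  1100 → 3500 m (environment, 8.4°C/km): ΔT = -8.4 × 2.4 = -20.16°C → T = 2.74°C
T_parcel − T_env = 6.86 − 2.74 = +4.12°C

+4.12°C (parcel warmer than environment)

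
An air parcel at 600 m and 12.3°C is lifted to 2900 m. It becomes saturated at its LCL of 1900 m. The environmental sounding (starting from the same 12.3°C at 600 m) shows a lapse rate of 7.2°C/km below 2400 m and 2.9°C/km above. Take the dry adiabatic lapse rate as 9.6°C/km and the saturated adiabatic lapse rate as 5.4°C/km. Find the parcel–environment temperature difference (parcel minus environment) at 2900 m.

-3.47°C (parcel cooler than environment)

Parcel:
  From 600 m to 1900 m (dry): cools by 9.6 × 1.3 = 12.48°C, giving -0.18°C.
  From 1900 m to 2900 m (saturated): cools by 5.4 × 1 = 5.4°C, giving -5.58°C.
Environment:
  From 600 m to 2400 m (environment, lower layer): cools by 7.2 × 1.8 = 12.96°C, giving -0.66°C.
  From 2400 m to 2900 m (environment, upper layer): cools by 2.9 × 0.5 = 1.45°C, giving -2.11°C.
T_parcel − T_env = -5.58 − (-2.11) = -3.47°C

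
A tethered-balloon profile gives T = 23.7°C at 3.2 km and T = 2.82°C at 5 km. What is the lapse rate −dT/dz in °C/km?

Γ = −ΔT/Δz = (23.7 − 2.82) / (5000 − 3200) m
  = 20.88°C / 1.8 km = 11.6°C/km

11.6°C/km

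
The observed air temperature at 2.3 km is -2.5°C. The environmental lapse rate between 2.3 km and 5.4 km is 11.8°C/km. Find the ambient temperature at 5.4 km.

-39.08°C

From 2300 m to 5400 m (environmental): cools by 11.8 × 3.1 = 36.58°C, giving -39.08°C.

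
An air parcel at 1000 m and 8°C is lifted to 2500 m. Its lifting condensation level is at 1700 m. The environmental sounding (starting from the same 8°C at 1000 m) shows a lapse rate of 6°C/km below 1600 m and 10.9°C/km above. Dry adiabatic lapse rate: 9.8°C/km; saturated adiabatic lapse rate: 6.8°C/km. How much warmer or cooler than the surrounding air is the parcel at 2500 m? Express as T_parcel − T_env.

Parcel:
  From 1000 m to 1700 m (dry): cools by 9.8 × 0.7 = 6.86°C, giving 1.14°C.
  From 1700 m to 2500 m (saturated): cools by 6.8 × 0.8 = 5.44°C, giving -4.3°C.
Environment:
  From 1000 m to 1600 m (environment, lower layer): cools by 6 × 0.6 = 3.6°C, giving 4.4°C.
  From 1600 m to 2500 m (environment, upper layer): cools by 10.9 × 0.9 = 9.81°C, giving -5.41°C.
T_parcel − T_env = -4.3 − (-5.41) = +1.11°C

+1.11°C (parcel warmer than environment)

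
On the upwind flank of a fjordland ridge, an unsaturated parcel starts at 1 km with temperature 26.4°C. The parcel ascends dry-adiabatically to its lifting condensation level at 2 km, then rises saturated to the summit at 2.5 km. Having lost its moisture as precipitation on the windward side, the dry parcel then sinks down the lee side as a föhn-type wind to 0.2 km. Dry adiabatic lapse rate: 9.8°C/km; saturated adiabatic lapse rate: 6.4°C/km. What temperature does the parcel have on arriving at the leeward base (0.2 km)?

35.94°C

From 1000 m to 2000 m (dry): cools by 9.8 × 1 = 9.8°C, giving 16.6°C.
From 2000 m to 2500 m (saturated): cools by 6.4 × 0.5 = 3.2°C, giving 13.4°C.
From 2500 m to 200 m (dry descent): warms by 9.8 × 2.3 = 22.54°C, giving 35.94°C.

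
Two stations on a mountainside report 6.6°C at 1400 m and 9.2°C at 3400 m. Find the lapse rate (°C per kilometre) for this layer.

Γ = −ΔT/Δz = (6.6 − 9.2) / (3400 − 1400) m
  = -2.6°C / 2 km = -1.3°C/km

-1.3°C/km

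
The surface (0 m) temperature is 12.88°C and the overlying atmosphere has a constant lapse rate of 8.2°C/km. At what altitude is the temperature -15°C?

3400 m

Height above start = (12.88 − (-15)) / 8.2 = 3.4 km
Altitude = 0 m + 3400 m = 3400 m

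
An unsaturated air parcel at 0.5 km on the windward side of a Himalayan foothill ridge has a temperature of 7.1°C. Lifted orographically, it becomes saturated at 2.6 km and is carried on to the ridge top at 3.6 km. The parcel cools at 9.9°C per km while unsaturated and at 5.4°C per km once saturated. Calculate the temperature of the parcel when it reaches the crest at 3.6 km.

500 → 2600 m (dry, 9.9°C/km): ΔT = -9.9 × 2.1 = -20.79°C → T = -13.69°C
2600 → 3600 m (saturated, 5.4°C/km): ΔT = -5.4 × 1 = -5.4°C → T = -19.09°C

-19.09°C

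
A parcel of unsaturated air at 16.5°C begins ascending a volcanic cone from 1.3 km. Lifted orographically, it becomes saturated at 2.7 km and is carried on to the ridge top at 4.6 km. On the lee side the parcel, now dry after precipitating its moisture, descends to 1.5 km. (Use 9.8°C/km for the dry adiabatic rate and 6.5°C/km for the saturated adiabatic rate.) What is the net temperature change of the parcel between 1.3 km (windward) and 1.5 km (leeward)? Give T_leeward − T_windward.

From 1300 m to 2700 m (dry): cools by 9.8 × 1.4 = 13.72°C, giving 2.78°C.
From 2700 m to 4600 m (saturated): cools by 6.5 × 1.9 = 12.35°C, giving -9.57°C.
From 4600 m to 1500 m (dry descent): warms by 9.8 × 3.1 = 30.38°C, giving 20.81°C.
Net change vs windward start: 20.81 − 16.5 = +4.31°C

+4.31°C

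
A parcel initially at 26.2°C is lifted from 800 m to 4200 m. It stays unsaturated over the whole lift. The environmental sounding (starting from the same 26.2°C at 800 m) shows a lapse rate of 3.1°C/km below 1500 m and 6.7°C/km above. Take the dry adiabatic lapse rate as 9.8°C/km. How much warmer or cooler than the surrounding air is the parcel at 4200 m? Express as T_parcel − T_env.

-13.06°C (parcel cooler than environment)

Parcel:
  800 → 4200 m (dry, 9.8°C/km): ΔT = -9.8 × 3.4 = -33.32°C → T = -7.12°C
Environment:
  800 → 1500 m (environment, lower layer, 3.1°C/km): ΔT = -3.1 × 0.7 = -2.17°C → T = 24.03°C
  1500 → 4200 m (environment, upper layer, 6.7°C/km): ΔT = -6.7 × 2.7 = -18.09°C → T = 5.94°C
T_parcel − T_env = -7.12 − 5.94 = -13.06°C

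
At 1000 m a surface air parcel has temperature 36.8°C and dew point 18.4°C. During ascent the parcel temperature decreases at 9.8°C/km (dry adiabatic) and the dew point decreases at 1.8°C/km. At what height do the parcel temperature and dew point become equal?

3300 m

T and T_d converge at 9.8 − 1.8 = 8°C per km
Height above start = (36.8 − 18.4) / 8 = 2.3 km
LCL altitude = 1000 m + 2300 m = 3300 m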